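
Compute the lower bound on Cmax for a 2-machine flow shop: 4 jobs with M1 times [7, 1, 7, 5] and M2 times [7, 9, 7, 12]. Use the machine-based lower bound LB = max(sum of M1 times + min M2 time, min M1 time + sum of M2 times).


LB1 = sum(M1 times) + min(M2 times) = 20 + 7 = 27
LB2 = min(M1 times) + sum(M2 times) = 1 + 35 = 36
Lower bound = max(LB1, LB2) = max(27, 36) = 36

36


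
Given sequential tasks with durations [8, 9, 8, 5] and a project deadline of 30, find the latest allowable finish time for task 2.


LF(activity 2) = deadline - sum of successor durations
Successors: activities 3 through 4 with durations [8, 5]
Sum of successor durations = 13
LF = 30 - 13 = 17

17


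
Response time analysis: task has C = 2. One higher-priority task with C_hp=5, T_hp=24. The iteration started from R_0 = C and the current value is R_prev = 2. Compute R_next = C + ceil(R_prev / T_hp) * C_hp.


R_next = C + ceil(R_prev / T_hp) * C_hp
ceil(2 / 24) = ceil(0.0833) = 1
Interference = 1 * 5 = 5
R_next = 2 + 5 = 7

7


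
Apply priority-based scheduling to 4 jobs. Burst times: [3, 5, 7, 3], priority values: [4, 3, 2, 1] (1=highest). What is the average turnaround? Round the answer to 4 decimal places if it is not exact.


Sort by priority (ascending = highest first):
Order: [(1, 3), (2, 7), (3, 5), (4, 3)]
Completion times:
  Priority 1, burst=3, C=3
  Priority 2, burst=7, C=10
  Priority 3, burst=5, C=15
  Priority 4, burst=3, C=18
Average turnaround = 46/4 = 11.5

11.5


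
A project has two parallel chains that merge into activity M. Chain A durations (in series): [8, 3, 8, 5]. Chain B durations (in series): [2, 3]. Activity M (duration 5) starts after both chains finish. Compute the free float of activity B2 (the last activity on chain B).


ES(B2) = sum of predecessors on chain B = 2
EF(B2) = ES + duration = 2 + 3 = 5
Successor of B2 is M. ES(M) = max(sum(A), sum(B)) = max(24, 5) = 24
Free float = ES(successor) - EF(current) = 24 - 5 = 19

19


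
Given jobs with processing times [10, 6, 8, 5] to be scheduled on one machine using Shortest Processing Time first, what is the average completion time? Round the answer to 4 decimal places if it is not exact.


Sort jobs by processing time (SPT order): [5, 6, 8, 10]
Compute completion times sequentially:
  Job 1: processing = 5, completes at 5
  Job 2: processing = 6, completes at 11
  Job 3: processing = 8, completes at 19
  Job 4: processing = 10, completes at 29
Sum of completion times = 64
Average completion time = 64/4 = 16.0

16.0


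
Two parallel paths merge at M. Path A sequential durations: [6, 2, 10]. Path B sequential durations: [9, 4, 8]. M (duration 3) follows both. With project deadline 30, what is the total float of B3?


Forward pass: ES(B3) = sum of predecessors on chain B = 13
EF = ES + duration = 13 + 8 = 21
Backward pass: LF(M) = deadline = 30; LS(M) = 30 - 3 = 27
LF(B3) = LS(M) - sum(successors on chain B) = 27 - 0 = 27
LS = LF - duration = 27 - 8 = 19
Total float = LS - ES = 19 - 13 = 6

6


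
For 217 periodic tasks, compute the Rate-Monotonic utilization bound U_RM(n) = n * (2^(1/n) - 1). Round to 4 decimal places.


Compute 2^(1/217) = 1.0031993336
Subtract 1: 1.0031993336 - 1 = 0.0031993336
Multiply by n: 217 * 0.0031993336 = 0.6942553912
Round to 4 dp: 0.6943

0.6943


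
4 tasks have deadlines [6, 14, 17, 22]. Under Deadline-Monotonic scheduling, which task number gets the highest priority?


Sort tasks by relative deadline (ascending):
  Task 1: deadline = 6
  Task 2: deadline = 14
  Task 3: deadline = 17
  Task 4: deadline = 22
Priority order (highest first): [1, 2, 3, 4]
Highest priority task = 1

1


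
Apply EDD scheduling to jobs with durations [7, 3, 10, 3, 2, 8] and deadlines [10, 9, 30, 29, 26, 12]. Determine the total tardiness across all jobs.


Sort by due date (EDD order): [(3, 9), (7, 10), (8, 12), (2, 26), (3, 29), (10, 30)]
Compute completion times and tardiness:
  Job 1: p=3, d=9, C=3, tardiness=max(0,3-9)=0
  Job 2: p=7, d=10, C=10, tardiness=max(0,10-10)=0
  Job 3: p=8, d=12, C=18, tardiness=max(0,18-12)=6
  Job 4: p=2, d=26, C=20, tardiness=max(0,20-26)=0
  Job 5: p=3, d=29, C=23, tardiness=max(0,23-29)=0
  Job 6: p=10, d=30, C=33, tardiness=max(0,33-30)=3
Total tardiness = 9

9


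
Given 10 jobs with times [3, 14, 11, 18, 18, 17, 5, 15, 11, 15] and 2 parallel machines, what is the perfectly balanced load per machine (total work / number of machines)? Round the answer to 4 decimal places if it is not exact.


Total processing time = 3 + 14 + 11 + 18 + 18 + 17 + 5 + 15 + 11 + 15 = 127
Number of machines = 2
Ideal balanced load = 127 / 2 = 63.5

63.5


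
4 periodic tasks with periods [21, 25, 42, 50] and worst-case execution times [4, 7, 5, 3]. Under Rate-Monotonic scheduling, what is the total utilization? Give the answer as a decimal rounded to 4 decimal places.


Compute individual utilizations (exact fractions):
  Task 1: C/T = 4/21 (approx. 0.1905)
  Task 2: C/T = 7/25 (approx. 0.28)
  Task 3: C/T = 5/42 (approx. 0.119)
  Task 4: C/T = 3/50 (approx. 0.06)
Total utilization U = 4/21 + 7/25 + 5/42 + 3/50 = 341/525
Rounded to 4 decimal places: U = 0.6495
RM (Liu & Layland) bound for 4 tasks = 0.756828; compare with U = 341/525 (approx. 0.649524)
U <= bound, so schedulable by RM sufficient condition.

0.6495


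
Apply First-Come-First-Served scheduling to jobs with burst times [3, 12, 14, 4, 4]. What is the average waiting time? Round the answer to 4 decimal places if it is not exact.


FCFS order (as given): [3, 12, 14, 4, 4]
Waiting times:
  Job 1: wait = 0
  Job 2: wait = 3
  Job 3: wait = 15
  Job 4: wait = 29
  Job 5: wait = 33
Sum of waiting times = 80
Average waiting time = 80/5 = 16.0

16.0


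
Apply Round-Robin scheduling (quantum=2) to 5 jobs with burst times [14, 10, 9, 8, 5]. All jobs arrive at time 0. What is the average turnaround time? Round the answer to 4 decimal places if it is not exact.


Time quantum = 2
Execution trace:
  J1 runs 2 units, time = 2
  J2 runs 2 units, time = 4
  J3 runs 2 units, time = 6
  J4 runs 2 units, time = 8
  J5 runs 2 units, time = 10
  J1 runs 2 units, time = 12
  J2 runs 2 units, time = 14
  J3 runs 2 units, time = 16
  J4 runs 2 units, time = 18
  J5 runs 2 units, time = 20
  J1 runs 2 units, time = 22
  J2 runs 2 units, time = 24
  J3 runs 2 units, time = 26
  J4 runs 2 units, time = 28
  J5 runs 1 units, time = 29
  J1 runs 2 units, time = 31
  J2 runs 2 units, time = 33
  J3 runs 2 units, time = 35
  J4 runs 2 units, time = 37
  J1 runs 2 units, time = 39
  J2 runs 2 units, time = 41
  J3 runs 1 units, time = 42
  J1 runs 2 units, time = 44
  J1 runs 2 units, time = 46
Finish times: [46, 41, 42, 37, 29]
Average turnaround = 195/5 = 39.0

39.0


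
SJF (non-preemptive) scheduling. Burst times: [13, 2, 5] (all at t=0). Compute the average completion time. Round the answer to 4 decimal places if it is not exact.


SJF order (ascending): [2, 5, 13]
Completion times:
  Job 1: burst=2, C=2
  Job 2: burst=5, C=7
  Job 3: burst=13, C=20
Average completion = 29/3 = 9.6667

9.6667


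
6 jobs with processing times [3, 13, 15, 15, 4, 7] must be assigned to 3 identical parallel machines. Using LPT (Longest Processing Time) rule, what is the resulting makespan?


Sort jobs in decreasing order (LPT): [15, 15, 13, 7, 4, 3]
Assign each job to the least loaded machine:
  Machine 1: jobs [15, 4], load = 19
  Machine 2: jobs [15, 3], load = 18
  Machine 3: jobs [13, 7], load = 20
Makespan = max load = 20

20


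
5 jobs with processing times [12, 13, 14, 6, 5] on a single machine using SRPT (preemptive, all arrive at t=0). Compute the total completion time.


Since all jobs arrive at t=0, SRPT equals SPT ordering.
SPT order: [5, 6, 12, 13, 14]
Completion times:
  Job 1: p=5, C=5
  Job 2: p=6, C=11
  Job 3: p=12, C=23
  Job 4: p=13, C=36
  Job 5: p=14, C=50
Total completion time = 5 + 11 + 23 + 36 + 50 = 125

125


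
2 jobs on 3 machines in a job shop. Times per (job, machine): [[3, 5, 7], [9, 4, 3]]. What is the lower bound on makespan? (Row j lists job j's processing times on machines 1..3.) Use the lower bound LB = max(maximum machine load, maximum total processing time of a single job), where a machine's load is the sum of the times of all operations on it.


Machine loads:
  Machine 1: 3 + 9 = 12
  Machine 2: 5 + 4 = 9
  Machine 3: 7 + 3 = 10
Max machine load = 12
Job totals:
  Job 1: 15
  Job 2: 16
Max job total = 16
Lower bound = max(12, 16) = 16

16


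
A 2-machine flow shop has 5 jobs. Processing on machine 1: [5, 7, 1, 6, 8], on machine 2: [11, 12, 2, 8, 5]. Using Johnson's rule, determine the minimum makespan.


Apply Johnson's rule:
  Group 1 (a <= b): [(3, 1, 2), (1, 5, 11), (4, 6, 8), (2, 7, 12)]
  Group 2 (a > b): [(5, 8, 5)]
Optimal job order: [3, 1, 4, 2, 5]
Schedule:
  Job 3: M1 done at 1, M2 done at 3
  Job 1: M1 done at 6, M2 done at 17
  Job 4: M1 done at 12, M2 done at 25
  Job 2: M1 done at 19, M2 done at 37
  Job 5: M1 done at 27, M2 done at 42
Makespan = 42

42


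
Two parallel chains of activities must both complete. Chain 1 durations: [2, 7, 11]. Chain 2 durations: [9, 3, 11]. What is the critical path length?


Path A total = 2 + 7 + 11 = 20
Path B total = 9 + 3 + 11 = 23
Critical path = longest path = max(20, 23) = 23

23


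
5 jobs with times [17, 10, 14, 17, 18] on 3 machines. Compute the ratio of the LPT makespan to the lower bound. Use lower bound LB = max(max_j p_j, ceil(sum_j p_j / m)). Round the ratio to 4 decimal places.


LPT order: [18, 17, 17, 14, 10]
Machine loads after assignment: [18, 31, 27]
LPT makespan = 31
Lower bound = max(max_job, ceil(total/3)) = max(18, 26) = 26
Ratio = 31 / 26 = 1.1923

1.1923


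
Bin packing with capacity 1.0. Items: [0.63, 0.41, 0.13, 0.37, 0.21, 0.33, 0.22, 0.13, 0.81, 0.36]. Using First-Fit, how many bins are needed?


Place items sequentially using First-Fit:
  Item 0.63 -> new Bin 1
  Item 0.41 -> new Bin 2
  Item 0.13 -> Bin 1 (now 0.76)
  Item 0.37 -> Bin 2 (now 0.78)
  Item 0.21 -> Bin 1 (now 0.97)
  Item 0.33 -> new Bin 3
  Item 0.22 -> Bin 2 (now 1.0)
  Item 0.13 -> Bin 3 (now 0.46)
  Item 0.81 -> new Bin 4
  Item 0.36 -> Bin 3 (now 0.82)
Total bins used = 4

4


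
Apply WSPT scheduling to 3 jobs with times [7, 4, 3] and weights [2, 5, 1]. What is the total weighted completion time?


Compute p/w ratios and sort ascending (WSPT): [(4, 5), (3, 1), (7, 2)]
Compute weighted completion times:
  Job (p=4,w=5): C=4, w*C=5*4=20
  Job (p=3,w=1): C=7, w*C=1*7=7
  Job (p=7,w=2): C=14, w*C=2*14=28
Total weighted completion time = 55

55


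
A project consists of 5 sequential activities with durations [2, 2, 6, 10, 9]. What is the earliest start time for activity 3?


Activity 3 starts after activities 1 through 2 complete.
Predecessor durations: [2, 2]
ES = 2 + 2 = 4

4


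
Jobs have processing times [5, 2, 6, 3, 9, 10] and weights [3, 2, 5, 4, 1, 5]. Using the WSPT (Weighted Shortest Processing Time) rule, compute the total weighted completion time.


Compute p/w ratios and sort ascending (WSPT): [(3, 4), (2, 2), (6, 5), (5, 3), (10, 5), (9, 1)]
Compute weighted completion times:
  Job (p=3,w=4): C=3, w*C=4*3=12
  Job (p=2,w=2): C=5, w*C=2*5=10
  Job (p=6,w=5): C=11, w*C=5*11=55
  Job (p=5,w=3): C=16, w*C=3*16=48
  Job (p=10,w=5): C=26, w*C=5*26=130
  Job (p=9,w=1): C=35, w*C=1*35=35
Total weighted completion time = 290

290


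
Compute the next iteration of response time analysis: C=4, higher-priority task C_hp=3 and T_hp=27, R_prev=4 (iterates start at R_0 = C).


R_next = C + ceil(R_prev / T_hp) * C_hp
ceil(4 / 27) = ceil(0.1481) = 1
Interference = 1 * 3 = 3
R_next = 4 + 3 = 7

7


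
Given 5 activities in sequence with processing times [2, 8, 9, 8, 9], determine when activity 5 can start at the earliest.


Activity 5 starts after activities 1 through 4 complete.
Predecessor durations: [2, 8, 9, 8]
ES = 2 + 8 + 9 + 8 = 27

27


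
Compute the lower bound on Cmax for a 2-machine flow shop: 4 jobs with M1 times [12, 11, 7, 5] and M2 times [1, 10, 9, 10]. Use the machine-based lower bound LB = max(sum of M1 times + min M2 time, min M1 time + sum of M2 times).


LB1 = sum(M1 times) + min(M2 times) = 35 + 1 = 36
LB2 = min(M1 times) + sum(M2 times) = 5 + 30 = 35
Lower bound = max(LB1, LB2) = max(36, 35) = 36

36


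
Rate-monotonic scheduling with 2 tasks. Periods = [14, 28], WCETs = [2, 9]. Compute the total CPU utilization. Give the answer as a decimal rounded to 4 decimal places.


Compute individual utilizations (exact fractions):
  Task 1: C/T = 2/14 = 1/7 (approx. 0.1429)
  Task 2: C/T = 9/28 (approx. 0.3214)
Total utilization U = 1/7 + 9/28 = 13/28
Rounded to 4 decimal places: U = 0.4643
RM (Liu & Layland) bound for 2 tasks = 0.828427; compare with U = 13/28 (approx. 0.464286)
U <= bound, so schedulable by RM sufficient condition.

0.4643


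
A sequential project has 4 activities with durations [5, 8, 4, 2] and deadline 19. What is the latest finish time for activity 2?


LF(activity 2) = deadline - sum of successor durations
Successors: activities 3 through 4 with durations [4, 2]
Sum of successor durations = 6
LF = 19 - 6 = 13

13


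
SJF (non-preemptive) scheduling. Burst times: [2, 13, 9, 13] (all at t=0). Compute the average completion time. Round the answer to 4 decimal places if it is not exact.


SJF order (ascending): [2, 9, 13, 13]
Completion times:
  Job 1: burst=2, C=2
  Job 2: burst=9, C=11
  Job 3: burst=13, C=24
  Job 4: burst=13, C=37
Average completion = 74/4 = 18.5

18.5


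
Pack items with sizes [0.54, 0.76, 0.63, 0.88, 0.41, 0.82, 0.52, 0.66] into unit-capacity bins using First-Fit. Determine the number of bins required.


Place items sequentially using First-Fit:
  Item 0.54 -> new Bin 1
  Item 0.76 -> new Bin 2
  Item 0.63 -> new Bin 3
  Item 0.88 -> new Bin 4
  Item 0.41 -> Bin 1 (now 0.95)
  Item 0.82 -> new Bin 5
  Item 0.52 -> new Bin 6
  Item 0.66 -> new Bin 7
Total bins used = 7

7


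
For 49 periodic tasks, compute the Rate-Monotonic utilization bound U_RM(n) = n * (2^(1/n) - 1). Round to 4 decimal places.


Compute 2^(1/49) = 1.0142463870
Subtract 1: 1.0142463870 - 1 = 0.0142463870
Multiply by n: 49 * 0.0142463870 = 0.6980729630
Round to 4 dp: 0.6981

0.6981


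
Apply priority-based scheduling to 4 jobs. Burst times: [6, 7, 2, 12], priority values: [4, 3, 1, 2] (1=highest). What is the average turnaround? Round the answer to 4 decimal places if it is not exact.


Sort by priority (ascending = highest first):
Order: [(1, 2), (2, 12), (3, 7), (4, 6)]
Completion times:
  Priority 1, burst=2, C=2
  Priority 2, burst=12, C=14
  Priority 3, burst=7, C=21
  Priority 4, burst=6, C=27
Average turnaround = 64/4 = 16.0

16.0


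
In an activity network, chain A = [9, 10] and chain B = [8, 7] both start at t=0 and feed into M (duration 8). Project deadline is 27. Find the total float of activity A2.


Forward pass: ES(A2) = sum of predecessors on chain A = 9
EF = ES + duration = 9 + 10 = 19
Backward pass: LF(M) = deadline = 27; LS(M) = 27 - 8 = 19
LF(A2) = LS(M) - sum(successors on chain A) = 19 - 0 = 19
LS = LF - duration = 19 - 10 = 9
Total float = LS - ES = 9 - 9 = 0

0


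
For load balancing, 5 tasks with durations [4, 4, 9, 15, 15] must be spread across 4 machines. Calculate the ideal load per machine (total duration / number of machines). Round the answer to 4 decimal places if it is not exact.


Total processing time = 4 + 4 + 9 + 15 + 15 = 47
Number of machines = 4
Ideal balanced load = 47 / 4 = 11.75

11.75


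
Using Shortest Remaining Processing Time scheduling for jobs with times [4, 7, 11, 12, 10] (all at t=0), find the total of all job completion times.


Since all jobs arrive at t=0, SRPT equals SPT ordering.
SPT order: [4, 7, 10, 11, 12]
Completion times:
  Job 1: p=4, C=4
  Job 2: p=7, C=11
  Job 3: p=10, C=21
  Job 4: p=11, C=32
  Job 5: p=12, C=44
Total completion time = 4 + 11 + 21 + 32 + 44 = 112

112


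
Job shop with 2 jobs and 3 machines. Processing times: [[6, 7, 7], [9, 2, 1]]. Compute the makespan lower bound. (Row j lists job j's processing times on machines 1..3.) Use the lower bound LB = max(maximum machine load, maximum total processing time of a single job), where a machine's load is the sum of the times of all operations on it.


Machine loads:
  Machine 1: 6 + 9 = 15
  Machine 2: 7 + 2 = 9
  Machine 3: 7 + 1 = 8
Max machine load = 15
Job totals:
  Job 1: 20
  Job 2: 12
Max job total = 20
Lower bound = max(15, 20) = 20

20


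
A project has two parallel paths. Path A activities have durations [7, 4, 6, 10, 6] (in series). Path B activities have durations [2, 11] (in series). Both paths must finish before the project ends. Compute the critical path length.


Path A total = 7 + 4 + 6 + 10 + 6 = 33
Path B total = 2 + 11 = 13
Critical path = longest path = max(33, 13) = 33

33


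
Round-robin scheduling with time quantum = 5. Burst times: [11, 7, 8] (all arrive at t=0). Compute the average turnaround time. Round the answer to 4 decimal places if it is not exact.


Time quantum = 5
Execution trace:
  J1 runs 5 units, time = 5
  J2 runs 5 units, time = 10
  J3 runs 5 units, time = 15
  J1 runs 5 units, time = 20
  J2 runs 2 units, time = 22
  J3 runs 3 units, time = 25
  J1 runs 1 units, time = 26
Finish times: [26, 22, 25]
Average turnaround = 73/3 = 24.3333

24.3333


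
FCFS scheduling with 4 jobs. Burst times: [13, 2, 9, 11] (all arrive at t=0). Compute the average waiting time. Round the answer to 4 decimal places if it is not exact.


FCFS order (as given): [13, 2, 9, 11]
Waiting times:
  Job 1: wait = 0
  Job 2: wait = 13
  Job 3: wait = 15
  Job 4: wait = 24
Sum of waiting times = 52
Average waiting time = 52/4 = 13.0

13.0


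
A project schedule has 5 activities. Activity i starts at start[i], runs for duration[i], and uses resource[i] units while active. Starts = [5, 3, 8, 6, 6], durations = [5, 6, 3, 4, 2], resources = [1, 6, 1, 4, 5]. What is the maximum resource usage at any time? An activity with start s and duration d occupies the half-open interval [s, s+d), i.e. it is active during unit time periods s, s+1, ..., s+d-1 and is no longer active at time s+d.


Each activity i is active on [start_i, start_i + duration_i).
Compute total resource usage per time slot:
  t=0: active resources = [], total = 0
  t=1: active resources = [], total = 0
  t=2: active resources = [], total = 0
  t=3: active resources = [6], total = 6
  t=4: active resources = [6], total = 6
  t=5: active resources = [1, 6], total = 7
  t=6: active resources = [1, 6, 4, 5], total = 16
  t=7: active resources = [1, 6, 4, 5], total = 16
  t=8: active resources = [1, 6, 1, 4], total = 12
  t=9: active resources = [1, 1, 4], total = 6
  t=10: active resources = [1], total = 1
Peak resource demand = 16

16


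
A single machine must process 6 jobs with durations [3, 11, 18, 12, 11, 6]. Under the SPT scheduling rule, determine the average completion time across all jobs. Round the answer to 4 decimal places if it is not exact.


Sort jobs by processing time (SPT order): [3, 6, 11, 11, 12, 18]
Compute completion times sequentially:
  Job 1: processing = 3, completes at 3
  Job 2: processing = 6, completes at 9
  Job 3: processing = 11, completes at 20
  Job 4: processing = 11, completes at 31
  Job 5: processing = 12, completes at 43
  Job 6: processing = 18, completes at 61
Sum of completion times = 167
Average completion time = 167/6 = 27.8333

27.8333


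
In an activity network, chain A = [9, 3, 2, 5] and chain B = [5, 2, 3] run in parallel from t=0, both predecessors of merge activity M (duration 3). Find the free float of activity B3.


ES(B3) = sum of predecessors on chain B = 7
EF(B3) = ES + duration = 7 + 3 = 10
Successor of B3 is M. ES(M) = max(sum(A), sum(B)) = max(19, 10) = 19
Free float = ES(successor) - EF(current) = 19 - 10 = 9

9


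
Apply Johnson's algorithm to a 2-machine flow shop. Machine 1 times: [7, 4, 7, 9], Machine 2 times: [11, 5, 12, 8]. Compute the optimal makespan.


Apply Johnson's rule:
  Group 1 (a <= b): [(2, 4, 5), (1, 7, 11), (3, 7, 12)]
  Group 2 (a > b): [(4, 9, 8)]
Optimal job order: [2, 1, 3, 4]
Schedule:
  Job 2: M1 done at 4, M2 done at 9
  Job 1: M1 done at 11, M2 done at 22
  Job 3: M1 done at 18, M2 done at 34
  Job 4: M1 done at 27, M2 done at 42
Makespan = 42

42


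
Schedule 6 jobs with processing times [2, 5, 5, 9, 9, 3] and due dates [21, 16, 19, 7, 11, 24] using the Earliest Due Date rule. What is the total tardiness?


Sort by due date (EDD order): [(9, 7), (9, 11), (5, 16), (5, 19), (2, 21), (3, 24)]
Compute completion times and tardiness:
  Job 1: p=9, d=7, C=9, tardiness=max(0,9-7)=2
  Job 2: p=9, d=11, C=18, tardiness=max(0,18-11)=7
  Job 3: p=5, d=16, C=23, tardiness=max(0,23-16)=7
  Job 4: p=5, d=19, C=28, tardiness=max(0,28-19)=9
  Job 5: p=2, d=21, C=30, tardiness=max(0,30-21)=9
  Job 6: p=3, d=24, C=33, tardiness=max(0,33-24)=9
Total tardiness = 43

43


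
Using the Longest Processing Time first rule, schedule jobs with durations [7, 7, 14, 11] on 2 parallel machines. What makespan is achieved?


Sort jobs in decreasing order (LPT): [14, 11, 7, 7]
Assign each job to the least loaded machine:
  Machine 1: jobs [14, 7], load = 21
  Machine 2: jobs [11, 7], load = 18
Makespan = max load = 21

21


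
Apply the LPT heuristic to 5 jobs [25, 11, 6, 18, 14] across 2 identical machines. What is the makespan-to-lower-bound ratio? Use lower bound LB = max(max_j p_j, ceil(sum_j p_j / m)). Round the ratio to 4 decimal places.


LPT order: [25, 18, 14, 11, 6]
Machine loads after assignment: [36, 38]
LPT makespan = 38
Lower bound = max(max_job, ceil(total/2)) = max(25, 37) = 37
Ratio = 38 / 37 = 1.027

1.027


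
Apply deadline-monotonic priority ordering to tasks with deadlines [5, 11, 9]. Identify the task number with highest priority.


Sort tasks by relative deadline (ascending):
  Task 1: deadline = 5
  Task 3: deadline = 9
  Task 2: deadline = 11
Priority order (highest first): [1, 3, 2]
Highest priority task = 1

1


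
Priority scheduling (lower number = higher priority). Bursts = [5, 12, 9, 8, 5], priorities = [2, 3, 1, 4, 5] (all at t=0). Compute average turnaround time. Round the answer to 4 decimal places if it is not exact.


Sort by priority (ascending = highest first):
Order: [(1, 9), (2, 5), (3, 12), (4, 8), (5, 5)]
Completion times:
  Priority 1, burst=9, C=9
  Priority 2, burst=5, C=14
  Priority 3, burst=12, C=26
  Priority 4, burst=8, C=34
  Priority 5, burst=5, C=39
Average turnaround = 122/5 = 24.4

24.4


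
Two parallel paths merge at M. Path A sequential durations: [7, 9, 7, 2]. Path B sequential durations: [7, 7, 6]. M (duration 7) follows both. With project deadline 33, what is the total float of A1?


Forward pass: ES(A1) = sum of predecessors on chain A = 0
EF = ES + duration = 0 + 7 = 7
Backward pass: LF(M) = deadline = 33; LS(M) = 33 - 7 = 26
LF(A1) = LS(M) - sum(successors on chain A) = 26 - 18 = 8
LS = LF - duration = 8 - 7 = 1
Total float = LS - ES = 1 - 0 = 1

1


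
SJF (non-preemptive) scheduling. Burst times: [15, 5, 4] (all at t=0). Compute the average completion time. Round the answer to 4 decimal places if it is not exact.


SJF order (ascending): [4, 5, 15]
Completion times:
  Job 1: burst=4, C=4
  Job 2: burst=5, C=9
  Job 3: burst=15, C=24
Average completion = 37/3 = 12.3333

12.3333


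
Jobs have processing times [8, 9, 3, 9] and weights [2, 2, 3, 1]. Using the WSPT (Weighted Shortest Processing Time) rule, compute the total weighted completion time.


Compute p/w ratios and sort ascending (WSPT): [(3, 3), (8, 2), (9, 2), (9, 1)]
Compute weighted completion times:
  Job (p=3,w=3): C=3, w*C=3*3=9
  Job (p=8,w=2): C=11, w*C=2*11=22
  Job (p=9,w=2): C=20, w*C=2*20=40
  Job (p=9,w=1): C=29, w*C=1*29=29
Total weighted completion time = 100

100


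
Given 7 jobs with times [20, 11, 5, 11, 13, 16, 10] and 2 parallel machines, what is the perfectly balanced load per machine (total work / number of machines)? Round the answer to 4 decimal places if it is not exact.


Total processing time = 20 + 11 + 5 + 11 + 13 + 16 + 10 = 86
Number of machines = 2
Ideal balanced load = 86 / 2 = 43.0

43.0


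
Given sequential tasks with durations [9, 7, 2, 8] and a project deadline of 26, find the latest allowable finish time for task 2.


LF(activity 2) = deadline - sum of successor durations
Successors: activities 3 through 4 with durations [2, 8]
Sum of successor durations = 10
LF = 26 - 10 = 16

16


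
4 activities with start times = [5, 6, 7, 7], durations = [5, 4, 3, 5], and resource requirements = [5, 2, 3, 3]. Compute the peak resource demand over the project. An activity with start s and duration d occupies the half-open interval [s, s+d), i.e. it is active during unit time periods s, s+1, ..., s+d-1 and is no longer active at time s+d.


Each activity i is active on [start_i, start_i + duration_i).
Compute total resource usage per time slot:
  t=0: active resources = [], total = 0
  t=1: active resources = [], total = 0
  t=2: active resources = [], total = 0
  t=3: active resources = [], total = 0
  t=4: active resources = [], total = 0
  t=5: active resources = [5], total = 5
  t=6: active resources = [5, 2], total = 7
  t=7: active resources = [5, 2, 3, 3], total = 13
  t=8: active resources = [5, 2, 3, 3], total = 13
  t=9: active resources = [5, 2, 3, 3], total = 13
  t=10: active resources = [3], total = 3
  t=11: active resources = [3], total = 3
Peak resource demand = 13

13


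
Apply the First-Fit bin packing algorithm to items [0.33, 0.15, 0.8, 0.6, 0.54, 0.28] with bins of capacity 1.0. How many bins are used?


Place items sequentially using First-Fit:
  Item 0.33 -> new Bin 1
  Item 0.15 -> Bin 1 (now 0.48)
  Item 0.8 -> new Bin 2
  Item 0.6 -> new Bin 3
  Item 0.54 -> new Bin 4
  Item 0.28 -> Bin 1 (now 0.76)
Total bins used = 4

4


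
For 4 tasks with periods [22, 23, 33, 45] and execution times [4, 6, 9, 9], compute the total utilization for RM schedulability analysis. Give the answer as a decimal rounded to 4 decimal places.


Compute individual utilizations (exact fractions):
  Task 1: C/T = 4/22 = 2/11 (approx. 0.1818)
  Task 2: C/T = 6/23 (approx. 0.2609)
  Task 3: C/T = 9/33 = 3/11 (approx. 0.2727)
  Task 4: C/T = 9/45 = 1/5 (approx. 0.2)
Total utilization U = 2/11 + 6/23 + 3/11 + 1/5 = 1158/1265
Rounded to 4 decimal places: U = 0.9154
RM (Liu & Layland) bound for 4 tasks = 0.756828; compare with U = 1158/1265 (approx. 0.915415)
bound < U <= 1, so the RM sufficient condition is not met (inconclusive; an exact test such as response-time analysis is needed).

0.9154


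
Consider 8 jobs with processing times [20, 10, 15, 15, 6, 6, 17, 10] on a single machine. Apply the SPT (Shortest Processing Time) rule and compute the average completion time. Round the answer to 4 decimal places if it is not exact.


Sort jobs by processing time (SPT order): [6, 6, 10, 10, 15, 15, 17, 20]
Compute completion times sequentially:
  Job 1: processing = 6, completes at 6
  Job 2: processing = 6, completes at 12
  Job 3: processing = 10, completes at 22
  Job 4: processing = 10, completes at 32
  Job 5: processing = 15, completes at 47
  Job 6: processing = 15, completes at 62
  Job 7: processing = 17, completes at 79
  Job 8: processing = 20, completes at 99
Sum of completion times = 359
Average completion time = 359/8 = 44.875

44.875


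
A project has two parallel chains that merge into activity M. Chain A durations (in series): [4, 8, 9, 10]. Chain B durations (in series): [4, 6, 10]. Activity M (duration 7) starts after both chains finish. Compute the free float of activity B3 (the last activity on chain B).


ES(B3) = sum of predecessors on chain B = 10
EF(B3) = ES + duration = 10 + 10 = 20
Successor of B3 is M. ES(M) = max(sum(A), sum(B)) = max(31, 20) = 31
Free float = ES(successor) - EF(current) = 31 - 20 = 11

11


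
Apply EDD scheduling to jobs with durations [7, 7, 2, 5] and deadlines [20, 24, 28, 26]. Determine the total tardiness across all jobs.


Sort by due date (EDD order): [(7, 20), (7, 24), (5, 26), (2, 28)]
Compute completion times and tardiness:
  Job 1: p=7, d=20, C=7, tardiness=max(0,7-20)=0
  Job 2: p=7, d=24, C=14, tardiness=max(0,14-24)=0
  Job 3: p=5, d=26, C=19, tardiness=max(0,19-26)=0
  Job 4: p=2, d=28, C=21, tardiness=max(0,21-28)=0
Total tardiness = 0

0


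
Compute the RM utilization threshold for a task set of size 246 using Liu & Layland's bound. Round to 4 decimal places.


Compute 2^(1/246) = 1.0028216448
Subtract 1: 1.0028216448 - 1 = 0.0028216448
Multiply by n: 246 * 0.0028216448 = 0.6941246208
Round to 4 dp: 0.6941

0.6941


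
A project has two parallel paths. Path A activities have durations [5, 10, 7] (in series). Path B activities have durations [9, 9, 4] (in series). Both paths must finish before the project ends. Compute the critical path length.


Path A total = 5 + 10 + 7 = 22
Path B total = 9 + 9 + 4 = 22
Critical path = longest path = max(22, 22) = 22

22


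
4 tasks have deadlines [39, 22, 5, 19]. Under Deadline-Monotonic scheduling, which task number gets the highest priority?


Sort tasks by relative deadline (ascending):
  Task 3: deadline = 5
  Task 4: deadline = 19
  Task 2: deadline = 22
  Task 1: deadline = 39
Priority order (highest first): [3, 4, 2, 1]
Highest priority task = 3

3


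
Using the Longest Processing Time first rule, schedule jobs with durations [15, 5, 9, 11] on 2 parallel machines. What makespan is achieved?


Sort jobs in decreasing order (LPT): [15, 11, 9, 5]
Assign each job to the least loaded machine:
  Machine 1: jobs [15, 5], load = 20
  Machine 2: jobs [11, 9], load = 20
Makespan = max load = 20

20


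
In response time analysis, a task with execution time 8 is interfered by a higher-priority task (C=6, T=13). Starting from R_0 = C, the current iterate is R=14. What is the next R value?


R_next = C + ceil(R_prev / T_hp) * C_hp
ceil(14 / 13) = ceil(1.0769) = 2
Interference = 2 * 6 = 12
R_next = 8 + 12 = 20

20


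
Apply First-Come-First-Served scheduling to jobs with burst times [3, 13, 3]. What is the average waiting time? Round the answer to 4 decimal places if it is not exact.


FCFS order (as given): [3, 13, 3]
Waiting times:
  Job 1: wait = 0
  Job 2: wait = 3
  Job 3: wait = 16
Sum of waiting times = 19
Average waiting time = 19/3 = 6.3333

6.3333


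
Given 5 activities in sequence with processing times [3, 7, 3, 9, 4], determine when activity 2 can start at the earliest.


Activity 2 starts after activities 1 through 1 complete.
Predecessor durations: [3]
ES = 3 = 3

3


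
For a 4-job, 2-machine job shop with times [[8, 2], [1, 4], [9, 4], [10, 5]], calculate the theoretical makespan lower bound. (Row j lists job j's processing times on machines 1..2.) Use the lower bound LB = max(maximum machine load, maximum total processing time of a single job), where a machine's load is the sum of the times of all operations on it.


Machine loads:
  Machine 1: 8 + 1 + 9 + 10 = 28
  Machine 2: 2 + 4 + 4 + 5 = 15
Max machine load = 28
Job totals:
  Job 1: 10
  Job 2: 5
  Job 3: 13
  Job 4: 15
Max job total = 15
Lower bound = max(28, 15) = 28

28


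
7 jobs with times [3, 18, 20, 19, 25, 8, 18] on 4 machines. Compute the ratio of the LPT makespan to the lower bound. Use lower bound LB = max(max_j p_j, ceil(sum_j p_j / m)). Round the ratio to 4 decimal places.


LPT order: [25, 20, 19, 18, 18, 8, 3]
Machine loads after assignment: [25, 23, 27, 36]
LPT makespan = 36
Lower bound = max(max_job, ceil(total/4)) = max(25, 28) = 28
Ratio = 36 / 28 = 1.2857

1.2857


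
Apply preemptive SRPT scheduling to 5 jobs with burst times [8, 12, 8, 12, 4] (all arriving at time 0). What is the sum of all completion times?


Since all jobs arrive at t=0, SRPT equals SPT ordering.
SPT order: [4, 8, 8, 12, 12]
Completion times:
  Job 1: p=4, C=4
  Job 2: p=8, C=12
  Job 3: p=8, C=20
  Job 4: p=12, C=32
  Job 5: p=12, C=44
Total completion time = 4 + 12 + 20 + 32 + 44 = 112

112


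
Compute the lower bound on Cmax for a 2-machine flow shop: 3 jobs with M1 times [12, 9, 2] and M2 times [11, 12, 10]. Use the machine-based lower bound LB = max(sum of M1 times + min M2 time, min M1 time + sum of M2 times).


LB1 = sum(M1 times) + min(M2 times) = 23 + 10 = 33
LB2 = min(M1 times) + sum(M2 times) = 2 + 33 = 35
Lower bound = max(LB1, LB2) = max(33, 35) = 35

35


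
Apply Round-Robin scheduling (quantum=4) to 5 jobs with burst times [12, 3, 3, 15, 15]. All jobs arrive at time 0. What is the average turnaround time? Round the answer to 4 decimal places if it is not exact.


Time quantum = 4
Execution trace:
  J1 runs 4 units, time = 4
  J2 runs 3 units, time = 7
  J3 runs 3 units, time = 10
  J4 runs 4 units, time = 14
  J5 runs 4 units, time = 18
  J1 runs 4 units, time = 22
  J4 runs 4 units, time = 26
  J5 runs 4 units, time = 30
  J1 runs 4 units, time = 34
  J4 runs 4 units, time = 38
  J5 runs 4 units, time = 42
  J4 runs 3 units, time = 45
  J5 runs 3 units, time = 48
Finish times: [34, 7, 10, 45, 48]
Average turnaround = 144/5 = 28.8

28.8


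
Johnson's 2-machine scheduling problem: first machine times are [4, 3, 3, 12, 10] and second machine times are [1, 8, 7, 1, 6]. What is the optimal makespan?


Apply Johnson's rule:
  Group 1 (a <= b): [(2, 3, 8), (3, 3, 7)]
  Group 2 (a > b): [(5, 10, 6), (1, 4, 1), (4, 12, 1)]
Optimal job order: [2, 3, 5, 1, 4]
Schedule:
  Job 2: M1 done at 3, M2 done at 11
  Job 3: M1 done at 6, M2 done at 18
  Job 5: M1 done at 16, M2 done at 24
  Job 1: M1 done at 20, M2 done at 25
  Job 4: M1 done at 32, M2 done at 33
Makespan = 33

33


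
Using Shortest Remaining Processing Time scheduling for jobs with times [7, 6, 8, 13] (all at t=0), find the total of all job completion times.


Since all jobs arrive at t=0, SRPT equals SPT ordering.
SPT order: [6, 7, 8, 13]
Completion times:
  Job 1: p=6, C=6
  Job 2: p=7, C=13
  Job 3: p=8, C=21
  Job 4: p=13, C=34
Total completion time = 6 + 13 + 21 + 34 = 74

74


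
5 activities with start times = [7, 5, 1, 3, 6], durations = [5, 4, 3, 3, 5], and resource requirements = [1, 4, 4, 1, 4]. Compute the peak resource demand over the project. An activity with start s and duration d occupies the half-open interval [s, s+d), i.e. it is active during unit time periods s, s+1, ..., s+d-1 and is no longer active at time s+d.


Each activity i is active on [start_i, start_i + duration_i).
Compute total resource usage per time slot:
  t=0: active resources = [], total = 0
  t=1: active resources = [4], total = 4
  t=2: active resources = [4], total = 4
  t=3: active resources = [4, 1], total = 5
  t=4: active resources = [1], total = 1
  t=5: active resources = [4, 1], total = 5
  t=6: active resources = [4, 4], total = 8
  t=7: active resources = [1, 4, 4], total = 9
  t=8: active resources = [1, 4, 4], total = 9
  t=9: active resources = [1, 4], total = 5
  t=10: active resources = [1, 4], total = 5
  t=11: active resources = [1], total = 1
Peak resource demand = 9

9


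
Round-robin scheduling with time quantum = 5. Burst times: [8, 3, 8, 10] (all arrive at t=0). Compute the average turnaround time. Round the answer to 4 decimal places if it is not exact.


Time quantum = 5
Execution trace:
  J1 runs 5 units, time = 5
  J2 runs 3 units, time = 8
  J3 runs 5 units, time = 13
  J4 runs 5 units, time = 18
  J1 runs 3 units, time = 21
  J3 runs 3 units, time = 24
  J4 runs 5 units, time = 29
Finish times: [21, 8, 24, 29]
Average turnaround = 82/4 = 20.5

20.5


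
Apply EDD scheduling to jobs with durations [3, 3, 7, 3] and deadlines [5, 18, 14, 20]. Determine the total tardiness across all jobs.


Sort by due date (EDD order): [(3, 5), (7, 14), (3, 18), (3, 20)]
Compute completion times and tardiness:
  Job 1: p=3, d=5, C=3, tardiness=max(0,3-5)=0
  Job 2: p=7, d=14, C=10, tardiness=max(0,10-14)=0
  Job 3: p=3, d=18, C=13, tardiness=max(0,13-18)=0
  Job 4: p=3, d=20, C=16, tardiness=max(0,16-20)=0
Total tardiness = 0

0


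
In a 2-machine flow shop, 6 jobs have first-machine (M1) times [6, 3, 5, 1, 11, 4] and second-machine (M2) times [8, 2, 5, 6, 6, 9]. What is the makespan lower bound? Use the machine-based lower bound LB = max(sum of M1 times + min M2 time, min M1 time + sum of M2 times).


LB1 = sum(M1 times) + min(M2 times) = 30 + 2 = 32
LB2 = min(M1 times) + sum(M2 times) = 1 + 36 = 37
Lower bound = max(LB1, LB2) = max(32, 37) = 37

37


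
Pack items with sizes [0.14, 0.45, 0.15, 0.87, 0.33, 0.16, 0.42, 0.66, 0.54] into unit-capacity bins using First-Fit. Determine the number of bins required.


Place items sequentially using First-Fit:
  Item 0.14 -> new Bin 1
  Item 0.45 -> Bin 1 (now 0.59)
  Item 0.15 -> Bin 1 (now 0.74)
  Item 0.87 -> new Bin 2
  Item 0.33 -> new Bin 3
  Item 0.16 -> Bin 1 (now 0.9)
  Item 0.42 -> Bin 3 (now 0.75)
  Item 0.66 -> new Bin 4
  Item 0.54 -> new Bin 5
Total bins used = 5

5


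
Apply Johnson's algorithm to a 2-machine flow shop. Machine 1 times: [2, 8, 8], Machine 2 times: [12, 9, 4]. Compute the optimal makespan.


Apply Johnson's rule:
  Group 1 (a <= b): [(1, 2, 12), (2, 8, 9)]
  Group 2 (a > b): [(3, 8, 4)]
Optimal job order: [1, 2, 3]
Schedule:
  Job 1: M1 done at 2, M2 done at 14
  Job 2: M1 done at 10, M2 done at 23
  Job 3: M1 done at 18, M2 done at 27
Makespan = 27

27


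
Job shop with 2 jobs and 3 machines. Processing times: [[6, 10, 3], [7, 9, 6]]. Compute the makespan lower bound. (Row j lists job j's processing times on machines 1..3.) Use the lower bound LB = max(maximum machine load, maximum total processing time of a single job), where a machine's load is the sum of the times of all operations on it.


Machine loads:
  Machine 1: 6 + 7 = 13
  Machine 2: 10 + 9 = 19
  Machine 3: 3 + 6 = 9
Max machine load = 19
Job totals:
  Job 1: 19
  Job 2: 22
Max job total = 22
Lower bound = max(19, 22) = 22

22


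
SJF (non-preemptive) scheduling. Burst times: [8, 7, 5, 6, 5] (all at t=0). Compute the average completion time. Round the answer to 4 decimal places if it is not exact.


SJF order (ascending): [5, 5, 6, 7, 8]
Completion times:
  Job 1: burst=5, C=5
  Job 2: burst=5, C=10
  Job 3: burst=6, C=16
  Job 4: burst=7, C=23
  Job 5: burst=8, C=31
Average completion = 85/5 = 17.0

17.0


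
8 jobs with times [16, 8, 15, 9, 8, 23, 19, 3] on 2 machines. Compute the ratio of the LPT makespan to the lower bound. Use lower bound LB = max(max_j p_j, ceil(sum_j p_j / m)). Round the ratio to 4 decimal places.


LPT order: [23, 19, 16, 15, 9, 8, 8, 3]
Machine loads after assignment: [49, 52]
LPT makespan = 52
Lower bound = max(max_job, ceil(total/2)) = max(23, 51) = 51
Ratio = 52 / 51 = 1.0196

1.0196


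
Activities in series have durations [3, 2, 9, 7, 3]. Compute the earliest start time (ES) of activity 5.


Activity 5 starts after activities 1 through 4 complete.
Predecessor durations: [3, 2, 9, 7]
ES = 3 + 2 + 9 + 7 = 21

21


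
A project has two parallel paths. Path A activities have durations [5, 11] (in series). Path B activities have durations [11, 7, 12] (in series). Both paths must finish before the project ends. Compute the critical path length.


Path A total = 5 + 11 = 16
Path B total = 11 + 7 + 12 = 30
Critical path = longest path = max(16, 30) = 30

30


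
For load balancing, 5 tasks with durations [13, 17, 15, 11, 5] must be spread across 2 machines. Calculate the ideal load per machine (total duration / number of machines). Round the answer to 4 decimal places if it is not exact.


Total processing time = 13 + 17 + 15 + 11 + 5 = 61
Number of machines = 2
Ideal balanced load = 61 / 2 = 30.5

30.5


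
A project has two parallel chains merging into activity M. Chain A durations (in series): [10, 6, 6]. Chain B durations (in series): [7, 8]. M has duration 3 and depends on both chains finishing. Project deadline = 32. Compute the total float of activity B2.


Forward pass: ES(B2) = sum of predecessors on chain B = 7
EF = ES + duration = 7 + 8 = 15
Backward pass: LF(M) = deadline = 32; LS(M) = 32 - 3 = 29
LF(B2) = LS(M) - sum(successors on chain B) = 29 - 0 = 29
LS = LF - duration = 29 - 8 = 21
Total float = LS - ES = 21 - 7 = 14

14
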